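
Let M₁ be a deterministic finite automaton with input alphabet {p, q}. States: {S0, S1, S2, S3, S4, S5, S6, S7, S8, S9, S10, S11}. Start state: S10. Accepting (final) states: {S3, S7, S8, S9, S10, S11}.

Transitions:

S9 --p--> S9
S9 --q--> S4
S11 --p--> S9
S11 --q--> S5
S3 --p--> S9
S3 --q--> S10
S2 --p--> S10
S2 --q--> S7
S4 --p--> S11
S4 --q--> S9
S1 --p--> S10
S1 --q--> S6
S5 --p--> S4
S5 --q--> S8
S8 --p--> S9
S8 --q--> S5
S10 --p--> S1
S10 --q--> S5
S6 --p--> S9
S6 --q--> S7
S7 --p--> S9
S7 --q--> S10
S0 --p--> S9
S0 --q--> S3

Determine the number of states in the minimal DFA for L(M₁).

States {S0,S2,S3} cannot be reached from the start state, so discard them.
Initial partition by acceptance: {S7,S8,S9,S10,S11} | {S1,S4,S5,S6}.
On input p, block {S7,S8,S9,S10,S11} splits into {S7,S8,S9,S11} and {S10}.
Split {S7,S8,S9,S11} by δ(·,q) → {S8,S9,S11} and {S7}.
On input p, block {S1,S4,S5,S6} splits into {S4,S6} and {S1} and {S5}.
Split {S8,S9,S11} by δ(·,q) → {S8,S11} and {S9}.
Split {S4,S6} by δ(·,p) → {S4} and {S6}.
Stable partition: {S8,S11} | {S4} | {S10} | {S7} | {S1} | {S5} | {S9} | {S6} — 8 equivalence classes.

8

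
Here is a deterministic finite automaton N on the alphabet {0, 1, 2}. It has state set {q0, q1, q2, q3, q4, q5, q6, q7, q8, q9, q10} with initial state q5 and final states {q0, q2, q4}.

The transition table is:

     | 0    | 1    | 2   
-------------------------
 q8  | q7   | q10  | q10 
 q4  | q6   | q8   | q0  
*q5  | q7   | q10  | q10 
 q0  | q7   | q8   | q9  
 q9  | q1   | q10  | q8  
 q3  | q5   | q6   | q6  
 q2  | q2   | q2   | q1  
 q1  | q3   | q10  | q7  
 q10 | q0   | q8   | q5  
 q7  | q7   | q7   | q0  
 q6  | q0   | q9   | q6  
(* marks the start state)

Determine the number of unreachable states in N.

2

BFS from q5 reaches {q0, q1, q3, q5, q6, q7, q8, q9, q10}; the 2 state(s) q2, q4 are never visited.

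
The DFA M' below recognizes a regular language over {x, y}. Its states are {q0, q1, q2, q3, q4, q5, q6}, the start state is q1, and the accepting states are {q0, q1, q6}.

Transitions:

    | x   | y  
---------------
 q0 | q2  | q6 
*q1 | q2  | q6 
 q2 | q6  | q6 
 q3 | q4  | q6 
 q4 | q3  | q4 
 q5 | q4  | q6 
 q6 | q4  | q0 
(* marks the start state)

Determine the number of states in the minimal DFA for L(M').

Reachable states from the start: {q0,q1,q2,q3,q4,q6}. Unreachable: {q5} — drop them.
Initial partition by acceptance: {q0,q1,q6} | {q2,q3,q4}.
Split {q2,q3,q4} by δ(·,x) → {q3,q4} and {q2}.
On input x, block {q0,q1,q6} splits into {q0,q1} and {q6}.
On input y, block {q3,q4} splits into {q3} and {q4}.
The partition is now stable with 5 blocks: {q0,q1} | {q3} | {q2} | {q6} | {q4}.

5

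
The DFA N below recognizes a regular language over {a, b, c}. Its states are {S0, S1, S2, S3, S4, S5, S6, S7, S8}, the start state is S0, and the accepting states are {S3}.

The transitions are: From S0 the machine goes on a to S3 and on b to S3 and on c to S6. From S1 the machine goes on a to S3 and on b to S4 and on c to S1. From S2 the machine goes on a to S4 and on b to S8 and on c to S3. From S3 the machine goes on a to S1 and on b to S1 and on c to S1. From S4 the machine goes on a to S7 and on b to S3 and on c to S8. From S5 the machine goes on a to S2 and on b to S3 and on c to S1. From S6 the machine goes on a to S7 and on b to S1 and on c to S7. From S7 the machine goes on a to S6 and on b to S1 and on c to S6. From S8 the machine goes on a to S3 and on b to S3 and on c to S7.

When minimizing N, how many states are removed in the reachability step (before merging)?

Starting at S0 and following transitions, the reachable set is {S0, S1, S3, S4, S6, S7, S8}. That leaves S2, S5 unreachable — 2 in total.

2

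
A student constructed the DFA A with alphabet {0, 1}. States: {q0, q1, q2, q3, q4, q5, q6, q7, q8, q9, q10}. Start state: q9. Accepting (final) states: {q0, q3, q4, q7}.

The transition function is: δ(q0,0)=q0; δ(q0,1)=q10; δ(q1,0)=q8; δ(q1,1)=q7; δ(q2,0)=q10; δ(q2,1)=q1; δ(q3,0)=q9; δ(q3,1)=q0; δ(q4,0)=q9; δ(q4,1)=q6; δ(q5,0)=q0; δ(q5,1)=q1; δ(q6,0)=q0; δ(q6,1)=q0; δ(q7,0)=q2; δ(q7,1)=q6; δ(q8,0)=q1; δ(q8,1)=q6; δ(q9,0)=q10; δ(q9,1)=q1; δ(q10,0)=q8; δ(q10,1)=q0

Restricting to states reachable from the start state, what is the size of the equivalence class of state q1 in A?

States {q3,q4,q5} cannot be reached from the start state, so discard them.
Initial partition by acceptance: {q0,q7} | {q1,q2,q6,q8,q9,q10}.
Split {q0,q7} by δ(·,0) → {q0} and {q7}.
Split {q1,q2,q6,q8,q9,q10} by δ(·,0) → {q1,q2,q8,q9,q10} and {q6}.
On input 1, block {q1,q2,q8,q9,q10} splits into {q2,q9} and {q1} and {q8} and {q10}.
Stable partition: {q0} | {q2,q9} | {q7} | {q6} | {q1} | {q8} | {q10} — 7 equivalence classes.
State q1 belongs to the block {q1}, which has 1 states.

1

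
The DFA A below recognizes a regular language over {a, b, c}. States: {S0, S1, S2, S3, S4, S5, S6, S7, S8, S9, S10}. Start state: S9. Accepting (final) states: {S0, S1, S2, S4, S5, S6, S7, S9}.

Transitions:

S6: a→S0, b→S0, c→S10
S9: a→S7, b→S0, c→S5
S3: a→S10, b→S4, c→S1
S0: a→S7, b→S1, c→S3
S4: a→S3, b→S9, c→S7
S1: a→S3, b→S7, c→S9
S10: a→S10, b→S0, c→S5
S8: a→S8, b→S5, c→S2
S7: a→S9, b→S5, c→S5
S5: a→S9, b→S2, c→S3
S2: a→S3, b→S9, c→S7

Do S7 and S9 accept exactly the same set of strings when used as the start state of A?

States {S6,S8} cannot be reached from the start state, so discard them.
Start with accepting vs non-accepting: {S0,S1,S2,S4,S5,S7,S9} | {S3,S10}.
On input a, block {S0,S1,S2,S4,S5,S7,S9} splits into {S0,S5,S7,S9} and {S1,S2,S4}.
Refine {S0,S5,S7,S9} on symbol b: members go to different blocks, giving {S0,S5} and {S7,S9}.
Refine {S3,S10} on symbol b: members go to different blocks, giving {S3} and {S10}.
Stable partition: {S0,S5} | {S3} | {S1,S2,S4} | {S7,S9} | {S10} — 5 equivalence classes.
S7 and S9 lie in the same block of the stable partition, so they are equivalent — no string distinguishes them.

Yes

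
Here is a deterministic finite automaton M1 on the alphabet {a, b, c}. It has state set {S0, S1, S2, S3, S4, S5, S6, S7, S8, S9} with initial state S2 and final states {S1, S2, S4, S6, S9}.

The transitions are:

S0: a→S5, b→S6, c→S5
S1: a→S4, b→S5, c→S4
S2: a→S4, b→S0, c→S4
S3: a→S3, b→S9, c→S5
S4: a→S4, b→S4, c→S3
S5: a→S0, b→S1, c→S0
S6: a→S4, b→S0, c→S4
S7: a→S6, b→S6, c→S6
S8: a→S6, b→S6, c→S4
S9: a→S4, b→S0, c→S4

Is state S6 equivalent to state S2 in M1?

Yes

First remove the unreachable states {S7,S8}; 8 states remain.
Start with accepting vs non-accepting: {S1,S2,S4,S6,S9} | {S0,S3,S5}.
Split {S1,S2,S4,S6,S9} by δ(·,b) → {S1,S2,S6,S9} and {S4}.
The partition is now stable with 3 blocks: {S1,S2,S6,S9} | {S0,S3,S5} | {S4}.
S6 and S2 lie in the same block of the stable partition, so they are equivalent — no string distinguishes them.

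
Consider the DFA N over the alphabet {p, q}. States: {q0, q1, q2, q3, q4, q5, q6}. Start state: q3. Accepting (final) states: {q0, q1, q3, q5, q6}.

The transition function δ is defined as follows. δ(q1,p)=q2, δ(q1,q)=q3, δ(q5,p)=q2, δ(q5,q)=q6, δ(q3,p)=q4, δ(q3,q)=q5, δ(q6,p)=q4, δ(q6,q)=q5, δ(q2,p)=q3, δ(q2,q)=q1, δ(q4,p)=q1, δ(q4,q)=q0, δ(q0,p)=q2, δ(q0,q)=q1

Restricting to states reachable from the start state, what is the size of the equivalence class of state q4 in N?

Initial partition by acceptance: {q0,q1,q3,q5,q6} | {q2,q4}.
The partition is now stable with 2 blocks: {q0,q1,q3,q5,q6} | {q2,q4}.
The equivalence class containing q4 is {q2,q4}, of size 2.

2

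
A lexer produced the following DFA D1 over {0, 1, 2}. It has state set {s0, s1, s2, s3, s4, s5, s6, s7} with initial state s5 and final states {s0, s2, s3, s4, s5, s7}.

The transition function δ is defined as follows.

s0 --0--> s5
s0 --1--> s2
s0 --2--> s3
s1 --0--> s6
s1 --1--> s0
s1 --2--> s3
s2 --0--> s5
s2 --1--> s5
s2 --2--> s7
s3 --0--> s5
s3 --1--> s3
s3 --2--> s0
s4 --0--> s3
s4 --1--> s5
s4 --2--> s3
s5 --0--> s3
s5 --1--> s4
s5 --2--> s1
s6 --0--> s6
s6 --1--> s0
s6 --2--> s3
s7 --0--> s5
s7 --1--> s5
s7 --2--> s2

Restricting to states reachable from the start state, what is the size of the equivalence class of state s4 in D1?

P0 = {s0,s2,s3,s4,s5,s7} | {s1,s6}.
Split {s0,s2,s3,s4,s5,s7} by δ(·,2) → {s0,s2,s3,s4,s7} and {s5}.
Split {s0,s2,s3,s4,s7} by δ(·,0) → {s0,s2,s3,s7} and {s4}.
Split {s0,s2,s3,s7} by δ(·,1) → {s0,s3} and {s2,s7}.
Split {s0,s3} by δ(·,1) → {s0} and {s3}.
No further refinement is possible. Final partition (6 blocks): {s0} | {s1,s6} | {s5} | {s4} | {s2,s7} | {s3}.
State s4 belongs to the block {s4}, which has 1 states.

1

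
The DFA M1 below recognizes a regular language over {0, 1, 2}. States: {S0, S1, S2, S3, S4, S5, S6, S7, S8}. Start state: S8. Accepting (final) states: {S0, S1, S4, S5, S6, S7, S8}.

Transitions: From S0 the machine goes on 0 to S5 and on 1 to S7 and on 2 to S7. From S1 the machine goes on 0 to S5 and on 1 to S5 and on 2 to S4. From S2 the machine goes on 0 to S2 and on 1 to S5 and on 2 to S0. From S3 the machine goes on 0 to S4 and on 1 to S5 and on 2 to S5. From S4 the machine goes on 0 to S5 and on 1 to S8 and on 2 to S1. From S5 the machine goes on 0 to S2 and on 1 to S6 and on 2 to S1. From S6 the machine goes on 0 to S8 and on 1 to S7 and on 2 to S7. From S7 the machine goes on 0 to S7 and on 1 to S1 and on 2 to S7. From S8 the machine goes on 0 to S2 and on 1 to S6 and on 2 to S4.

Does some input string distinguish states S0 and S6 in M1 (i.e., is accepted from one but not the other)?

No

First remove the unreachable states {S3}; 8 states remain.
P0 = {S0,S1,S4,S5,S6,S7,S8} | {S2}.
Split {S0,S1,S4,S5,S6,S7,S8} by δ(·,0) → {S0,S1,S4,S6,S7} and {S5,S8}.
Refine {S0,S1,S4,S6,S7} on symbol 0: members go to different blocks, giving {S0,S1,S4,S6} and {S7}.
Split {S0,S1,S4,S6} by δ(·,1) → {S0,S6} and {S1,S4}.
Stable partition: {S0,S6} | {S2} | {S5,S8} | {S7} | {S1,S4} — 5 equivalence classes.
S0 and S6 lie in the same block of the stable partition, so they are equivalent — no string distinguishes them.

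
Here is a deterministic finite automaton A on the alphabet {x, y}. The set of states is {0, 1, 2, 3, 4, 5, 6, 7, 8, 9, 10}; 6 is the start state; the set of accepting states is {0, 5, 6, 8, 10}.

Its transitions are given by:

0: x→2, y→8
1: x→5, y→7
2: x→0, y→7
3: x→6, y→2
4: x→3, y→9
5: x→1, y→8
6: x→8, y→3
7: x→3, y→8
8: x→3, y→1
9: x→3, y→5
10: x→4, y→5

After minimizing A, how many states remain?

6

First remove the unreachable states {4,9,10}; 8 states remain.
Start with accepting vs non-accepting: {0,5,6,8} | {1,2,3,7}.
Refine {0,5,6,8} on symbol x: members go to different blocks, giving {0,5,8} and {6}.
Split {0,5,8} by δ(·,y) → {0,5} and {8}.
Refine {1,2,3,7} on symbol x: members go to different blocks, giving {1,2} and {3} and {7}.
Stable partition: {0,5} | {1,2} | {6} | {8} | {3} | {7} — 6 equivalence classes.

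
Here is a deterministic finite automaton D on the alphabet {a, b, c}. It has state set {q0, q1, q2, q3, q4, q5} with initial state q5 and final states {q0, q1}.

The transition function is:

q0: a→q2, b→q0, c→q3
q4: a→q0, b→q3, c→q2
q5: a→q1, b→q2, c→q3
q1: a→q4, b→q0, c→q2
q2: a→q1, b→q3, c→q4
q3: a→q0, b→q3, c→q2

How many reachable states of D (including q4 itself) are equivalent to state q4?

4

Every state is reachable, so we keep all 6.
Start with accepting vs non-accepting: {q0,q1} | {q2,q3,q4,q5}.
Stable partition: {q0,q1} | {q2,q3,q4,q5} — 2 equivalence classes.
State q4 belongs to the block {q2,q3,q4,q5}, which has 4 states.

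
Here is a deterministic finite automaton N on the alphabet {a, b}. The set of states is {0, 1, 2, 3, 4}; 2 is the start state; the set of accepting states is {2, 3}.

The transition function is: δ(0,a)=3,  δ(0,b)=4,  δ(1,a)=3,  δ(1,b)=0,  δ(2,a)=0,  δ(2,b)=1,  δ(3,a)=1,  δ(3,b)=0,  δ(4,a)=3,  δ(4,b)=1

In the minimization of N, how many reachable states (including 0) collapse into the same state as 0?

P0 = {2,3} | {0,1,4}.
Stable partition: {2,3} | {0,1,4} — 2 equivalence classes.
The equivalence class containing 0 is {0,1,4}, of size 3.

3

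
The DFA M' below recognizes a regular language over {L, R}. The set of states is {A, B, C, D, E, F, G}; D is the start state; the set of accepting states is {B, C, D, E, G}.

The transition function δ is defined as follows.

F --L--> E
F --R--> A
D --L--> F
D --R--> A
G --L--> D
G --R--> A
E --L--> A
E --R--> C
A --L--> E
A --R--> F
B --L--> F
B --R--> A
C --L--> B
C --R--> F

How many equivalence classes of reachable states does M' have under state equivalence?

States {G} cannot be reached from the start state, so discard them.
Start with accepting vs non-accepting: {B,C,D,E} | {A,F}.
On input L, block {B,C,D,E} splits into {B,D,E} and {C}.
Refine {B,D,E} on symbol R: members go to different blocks, giving {B,D} and {E}.
The partition is now stable with 4 blocks: {B,D} | {A,F} | {C} | {E}.

4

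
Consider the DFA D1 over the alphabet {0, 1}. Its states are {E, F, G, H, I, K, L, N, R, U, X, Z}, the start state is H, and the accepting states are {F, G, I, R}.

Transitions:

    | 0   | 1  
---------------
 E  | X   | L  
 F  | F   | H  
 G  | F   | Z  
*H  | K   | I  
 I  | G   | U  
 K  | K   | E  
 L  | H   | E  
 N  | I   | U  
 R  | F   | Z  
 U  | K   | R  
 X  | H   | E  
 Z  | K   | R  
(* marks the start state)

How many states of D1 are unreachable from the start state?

1

Starting at H and following transitions, the reachable set is {E, F, G, H, I, K, L, R, U, X, Z}. That leaves N unreachable — 1 in total.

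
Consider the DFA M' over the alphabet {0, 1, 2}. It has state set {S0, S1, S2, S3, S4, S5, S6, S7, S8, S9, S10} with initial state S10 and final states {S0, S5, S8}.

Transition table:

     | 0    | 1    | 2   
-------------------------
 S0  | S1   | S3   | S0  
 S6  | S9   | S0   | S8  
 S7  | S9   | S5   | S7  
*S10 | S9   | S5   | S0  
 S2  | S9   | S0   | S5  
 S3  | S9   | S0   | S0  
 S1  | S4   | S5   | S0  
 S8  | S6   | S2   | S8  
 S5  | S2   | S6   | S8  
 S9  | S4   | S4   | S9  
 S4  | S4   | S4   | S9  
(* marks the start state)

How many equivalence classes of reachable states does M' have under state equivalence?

States {S7} cannot be reached from the start state, so discard them.
Start with accepting vs non-accepting: {S0,S5,S8} | {S1,S2,S3,S4,S6,S9,S10}.
Refine {S1,S2,S3,S4,S6,S9,S10} on symbol 1: members go to different blocks, giving {S1,S2,S3,S6,S10} and {S4,S9}.
The partition is now stable with 3 blocks: {S0,S5,S8} | {S1,S2,S3,S6,S10} | {S4,S9}.

3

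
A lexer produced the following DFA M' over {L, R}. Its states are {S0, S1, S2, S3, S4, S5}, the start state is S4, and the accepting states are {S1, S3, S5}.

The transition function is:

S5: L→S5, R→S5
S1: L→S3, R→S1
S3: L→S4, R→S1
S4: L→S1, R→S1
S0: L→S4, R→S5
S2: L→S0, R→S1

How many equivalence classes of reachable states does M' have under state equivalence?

3

States {S0,S2,S5} cannot be reached from the start state, so discard them.
Initial partition by acceptance: {S1,S3} | {S4}.
Split {S1,S3} by δ(·,L) → {S1} and {S3}.
No further refinement is possible. Final partition (3 blocks): {S1} | {S4} | {S3}.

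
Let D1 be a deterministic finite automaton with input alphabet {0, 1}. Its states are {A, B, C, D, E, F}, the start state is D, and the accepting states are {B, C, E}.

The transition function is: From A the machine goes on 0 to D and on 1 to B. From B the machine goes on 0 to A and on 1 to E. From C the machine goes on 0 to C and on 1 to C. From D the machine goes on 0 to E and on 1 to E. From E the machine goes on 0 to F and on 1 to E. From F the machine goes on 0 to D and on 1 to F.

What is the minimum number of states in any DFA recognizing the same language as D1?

Reachable states from the start: {D,E,F}. Unreachable: {A,B,C} — drop them.
Initial partition by acceptance: {E} | {D,F}.
On input 0, block {D,F} splits into {D} and {F}.
No further refinement is possible. Final partition (3 blocks): {E} | {D} | {F}.

3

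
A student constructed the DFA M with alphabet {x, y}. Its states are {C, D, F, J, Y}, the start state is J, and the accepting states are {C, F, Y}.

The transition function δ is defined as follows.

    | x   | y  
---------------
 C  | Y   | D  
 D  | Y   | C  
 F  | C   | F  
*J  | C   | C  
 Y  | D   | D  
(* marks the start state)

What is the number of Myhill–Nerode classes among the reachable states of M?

States {F} cannot be reached from the start state, so discard them.
P0 = {C,Y} | {D,J}.
On input x, block {C,Y} splits into {C} and {Y}.
On input x, block {D,J} splits into {J} and {D}.
Stable partition: {C} | {J} | {Y} | {D} — 4 equivalence classes.

4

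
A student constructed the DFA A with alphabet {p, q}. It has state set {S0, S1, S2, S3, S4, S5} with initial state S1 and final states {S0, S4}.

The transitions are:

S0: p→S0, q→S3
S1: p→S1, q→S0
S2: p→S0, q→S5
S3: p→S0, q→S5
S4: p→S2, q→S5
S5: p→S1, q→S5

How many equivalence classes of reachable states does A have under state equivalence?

4

First remove the unreachable states {S2,S4}; 4 states remain.
Initial partition by acceptance: {S0} | {S1,S3,S5}.
Split {S1,S3,S5} by δ(·,p) → {S1,S5} and {S3}.
Refine {S1,S5} on symbol q: members go to different blocks, giving {S1} and {S5}.
No further refinement is possible. Final partition (4 blocks): {S0} | {S1} | {S3} | {S5}.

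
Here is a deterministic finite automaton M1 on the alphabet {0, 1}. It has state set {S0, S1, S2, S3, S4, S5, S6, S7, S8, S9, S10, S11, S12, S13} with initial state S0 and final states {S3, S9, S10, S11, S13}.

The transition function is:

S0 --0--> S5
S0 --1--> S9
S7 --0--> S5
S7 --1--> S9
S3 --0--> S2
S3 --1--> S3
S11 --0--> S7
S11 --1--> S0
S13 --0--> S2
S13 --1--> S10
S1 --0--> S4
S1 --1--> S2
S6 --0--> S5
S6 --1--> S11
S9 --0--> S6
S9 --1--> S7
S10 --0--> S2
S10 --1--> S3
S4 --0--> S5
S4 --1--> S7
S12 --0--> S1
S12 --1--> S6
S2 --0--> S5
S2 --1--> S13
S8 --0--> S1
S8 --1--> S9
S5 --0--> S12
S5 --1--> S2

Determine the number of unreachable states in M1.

No path from S0 leads to S8; the other 13 states are all reachable.

1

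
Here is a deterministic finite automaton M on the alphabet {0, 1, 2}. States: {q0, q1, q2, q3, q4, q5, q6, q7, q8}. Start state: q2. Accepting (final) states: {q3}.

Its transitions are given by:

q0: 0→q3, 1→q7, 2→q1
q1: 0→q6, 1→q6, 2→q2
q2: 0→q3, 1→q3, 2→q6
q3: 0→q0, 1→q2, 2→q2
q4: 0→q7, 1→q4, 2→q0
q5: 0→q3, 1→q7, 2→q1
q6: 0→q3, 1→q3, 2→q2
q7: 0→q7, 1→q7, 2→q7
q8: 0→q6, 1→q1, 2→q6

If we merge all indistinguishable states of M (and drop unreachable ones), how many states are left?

5

Reachable states from the start: {q0,q1,q2,q3,q6,q7}. Unreachable: {q4,q5,q8} — drop them.
P0 = {q3} | {q0,q1,q2,q6,q7}.
On input 0, block {q0,q1,q2,q6,q7} splits into {q0,q2,q6} and {q1,q7}.
On input 1, block {q0,q2,q6} splits into {q2,q6} and {q0}.
Split {q1,q7} by δ(·,0) → {q1} and {q7}.
No further refinement is possible. Final partition (5 blocks): {q3} | {q2,q6} | {q1} | {q0} | {q7}.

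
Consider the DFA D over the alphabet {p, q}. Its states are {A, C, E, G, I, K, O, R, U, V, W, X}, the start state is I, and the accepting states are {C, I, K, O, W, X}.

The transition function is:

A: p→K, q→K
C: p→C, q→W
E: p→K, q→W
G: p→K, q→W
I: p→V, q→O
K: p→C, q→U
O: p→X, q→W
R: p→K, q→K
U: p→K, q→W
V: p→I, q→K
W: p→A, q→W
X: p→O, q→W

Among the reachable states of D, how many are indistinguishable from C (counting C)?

First remove the unreachable states {E,G,R}; 9 states remain.
Start with accepting vs non-accepting: {C,I,K,O,W,X} | {A,U,V}.
On input p, block {C,I,K,O,W,X} splits into {C,K,O,X} and {I,W}.
Refine {C,K,O,X} on symbol q: members go to different blocks, giving {C,O,X} and {K}.
Refine {A,U,V} on symbol p: members go to different blocks, giving {A,U} and {V}.
Split {A,U} by δ(·,q) → {U} and {A}.
Split {I,W} by δ(·,p) → {W} and {I}.
The partition is now stable with 7 blocks: {C,O,X} | {U} | {W} | {K} | {V} | {A} | {I}.
State C belongs to the block {C,O,X}, which has 3 states.

3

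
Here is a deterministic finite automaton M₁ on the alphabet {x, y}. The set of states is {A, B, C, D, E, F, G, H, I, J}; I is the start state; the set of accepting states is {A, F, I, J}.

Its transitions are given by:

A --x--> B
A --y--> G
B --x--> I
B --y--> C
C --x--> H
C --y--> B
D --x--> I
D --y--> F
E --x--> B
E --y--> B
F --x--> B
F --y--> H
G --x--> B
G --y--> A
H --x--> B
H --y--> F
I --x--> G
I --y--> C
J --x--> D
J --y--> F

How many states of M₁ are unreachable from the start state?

No path from I leads to D, E, J; the other 7 states are all reachable.

3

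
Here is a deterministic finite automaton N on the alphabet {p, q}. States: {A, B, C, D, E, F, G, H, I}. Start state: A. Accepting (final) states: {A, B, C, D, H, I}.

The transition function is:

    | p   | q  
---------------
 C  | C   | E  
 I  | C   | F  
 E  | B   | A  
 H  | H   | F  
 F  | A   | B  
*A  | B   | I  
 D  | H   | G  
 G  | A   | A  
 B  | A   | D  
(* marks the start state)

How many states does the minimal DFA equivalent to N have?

3

All states are reachable from the start state.
P0 = {A,B,C,D,H,I} | {E,F,G}.
Split {A,B,C,D,H,I} by δ(·,q) → {C,D,H,I} and {A,B}.
Stable partition: {C,D,H,I} | {E,F,G} | {A,B} — 3 equivalence classes.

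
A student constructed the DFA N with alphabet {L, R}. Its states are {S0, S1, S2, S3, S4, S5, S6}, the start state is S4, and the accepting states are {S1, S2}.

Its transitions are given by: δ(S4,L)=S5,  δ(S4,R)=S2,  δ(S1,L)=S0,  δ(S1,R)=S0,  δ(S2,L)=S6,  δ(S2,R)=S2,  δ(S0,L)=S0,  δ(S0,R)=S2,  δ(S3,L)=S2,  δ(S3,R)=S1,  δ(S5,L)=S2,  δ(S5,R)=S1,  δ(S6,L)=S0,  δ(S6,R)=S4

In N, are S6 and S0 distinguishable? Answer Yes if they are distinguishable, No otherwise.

First remove the unreachable states {S3}; 6 states remain.
P0 = {S1,S2} | {S0,S4,S5,S6}.
Refine {S1,S2} on symbol R: members go to different blocks, giving {S1} and {S2}.
Split {S0,S4,S5,S6} by δ(·,L) → {S0,S4,S6} and {S5}.
On input L, block {S0,S4,S6} splits into {S0,S6} and {S4}.
Split {S0,S6} by δ(·,R) → {S0} and {S6}.
Stable partition: {S1} | {S0} | {S2} | {S5} | {S4} | {S6} — 6 equivalence classes.
S6 and S0 end up in different blocks, so they are distinguishable. For instance, the string 'R' is accepted from only S0.

Yes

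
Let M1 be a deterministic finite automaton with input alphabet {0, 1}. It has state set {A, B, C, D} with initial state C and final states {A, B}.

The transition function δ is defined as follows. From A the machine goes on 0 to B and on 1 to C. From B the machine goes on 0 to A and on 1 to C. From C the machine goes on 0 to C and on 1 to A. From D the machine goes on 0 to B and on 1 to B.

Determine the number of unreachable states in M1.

1

Starting at C and following transitions, the reachable set is {A, B, C}. That leaves D unreachable — 1 in total.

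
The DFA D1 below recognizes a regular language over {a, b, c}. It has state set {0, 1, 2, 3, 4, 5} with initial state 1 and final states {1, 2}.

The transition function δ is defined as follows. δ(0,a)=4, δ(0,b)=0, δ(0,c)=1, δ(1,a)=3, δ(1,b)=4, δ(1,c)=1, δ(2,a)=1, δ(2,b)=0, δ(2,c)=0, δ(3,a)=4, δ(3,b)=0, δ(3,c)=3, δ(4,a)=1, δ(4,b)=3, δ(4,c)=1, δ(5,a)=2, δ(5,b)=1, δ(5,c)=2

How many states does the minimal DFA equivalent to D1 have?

First remove the unreachable states {2,5}; 4 states remain.
Start with accepting vs non-accepting: {1} | {0,3,4}.
Split {0,3,4} by δ(·,a) → {0,3} and {4}.
On input c, block {0,3} splits into {0} and {3}.
Stable partition: {1} | {0} | {4} | {3} — 4 equivalence classes.

4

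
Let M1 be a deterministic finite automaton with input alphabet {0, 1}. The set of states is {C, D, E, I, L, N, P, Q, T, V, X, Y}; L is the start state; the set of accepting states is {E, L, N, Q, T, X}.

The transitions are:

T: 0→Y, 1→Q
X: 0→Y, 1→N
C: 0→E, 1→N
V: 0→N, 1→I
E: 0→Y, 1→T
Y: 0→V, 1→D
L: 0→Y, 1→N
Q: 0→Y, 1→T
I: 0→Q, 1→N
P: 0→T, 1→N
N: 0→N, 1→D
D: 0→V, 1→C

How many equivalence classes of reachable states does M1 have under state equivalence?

7

First remove the unreachable states {P,X}; 10 states remain.
Initial partition by acceptance: {E,L,N,Q,T} | {C,D,I,V,Y}.
Refine {E,L,N,Q,T} on symbol 0: members go to different blocks, giving {E,L,Q,T} and {N}.
Refine {E,L,Q,T} on symbol 1: members go to different blocks, giving {E,Q,T} and {L}.
On input 0, block {C,D,I,V,Y} splits into {D,Y} and {C,I} and {V}.
On input 1, block {D,Y} splits into {D} and {Y}.
No further refinement is possible. Final partition (7 blocks): {E,Q,T} | {D} | {N} | {L} | {C,I} | {V} | {Y}.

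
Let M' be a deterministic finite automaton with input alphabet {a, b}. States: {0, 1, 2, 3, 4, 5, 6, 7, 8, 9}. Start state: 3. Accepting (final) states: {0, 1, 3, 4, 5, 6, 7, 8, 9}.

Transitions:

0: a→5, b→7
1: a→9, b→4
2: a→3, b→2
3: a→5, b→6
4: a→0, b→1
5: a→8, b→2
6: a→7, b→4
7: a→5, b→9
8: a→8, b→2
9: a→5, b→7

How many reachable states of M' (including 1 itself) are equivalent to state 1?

3

Every state is reachable, so we keep all 10.
Start with accepting vs non-accepting: {0,1,3,4,5,6,7,8,9} | {2}.
On input b, block {0,1,3,4,5,6,7,8,9} splits into {0,1,3,4,6,7,9} and {5,8}.
On input a, block {0,1,3,4,6,7,9} splits into {0,3,7,9} and {1,4,6}.
Split {0,3,7,9} by δ(·,b) → {0,7,9} and {3}.
Stable partition: {0,7,9} | {2} | {5,8} | {1,4,6} | {3} — 5 equivalence classes.
State 1 belongs to the block {1,4,6}, which has 3 states.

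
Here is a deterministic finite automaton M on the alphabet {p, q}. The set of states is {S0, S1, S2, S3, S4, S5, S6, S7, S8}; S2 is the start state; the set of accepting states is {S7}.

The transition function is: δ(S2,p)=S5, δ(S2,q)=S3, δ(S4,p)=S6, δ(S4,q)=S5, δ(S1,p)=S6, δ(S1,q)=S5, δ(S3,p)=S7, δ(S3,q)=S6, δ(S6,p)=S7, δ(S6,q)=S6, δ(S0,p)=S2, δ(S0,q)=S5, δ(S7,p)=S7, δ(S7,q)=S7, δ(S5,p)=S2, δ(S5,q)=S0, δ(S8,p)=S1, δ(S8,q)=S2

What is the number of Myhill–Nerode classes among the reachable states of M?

4

First remove the unreachable states {S1,S4,S8}; 6 states remain.
Initial partition by acceptance: {S7} | {S0,S2,S3,S5,S6}.
Split {S0,S2,S3,S5,S6} by δ(·,p) → {S0,S2,S5} and {S3,S6}.
Refine {S0,S2,S5} on symbol q: members go to different blocks, giving {S0,S5} and {S2}.
Stable partition: {S7} | {S0,S5} | {S3,S6} | {S2} — 4 equivalence classes.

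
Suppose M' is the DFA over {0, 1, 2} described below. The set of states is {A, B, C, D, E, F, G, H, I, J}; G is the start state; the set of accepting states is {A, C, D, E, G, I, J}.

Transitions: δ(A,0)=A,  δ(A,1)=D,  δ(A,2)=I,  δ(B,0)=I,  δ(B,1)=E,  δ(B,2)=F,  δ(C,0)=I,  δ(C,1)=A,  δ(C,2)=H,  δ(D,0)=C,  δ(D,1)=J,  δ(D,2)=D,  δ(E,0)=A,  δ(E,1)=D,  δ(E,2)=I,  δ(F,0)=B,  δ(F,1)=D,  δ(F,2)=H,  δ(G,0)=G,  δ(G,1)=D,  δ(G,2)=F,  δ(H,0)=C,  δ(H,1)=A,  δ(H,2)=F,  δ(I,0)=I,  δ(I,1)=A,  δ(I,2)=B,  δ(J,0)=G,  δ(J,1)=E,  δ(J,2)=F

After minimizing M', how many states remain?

Every state is reachable, so we keep all 10.
Start with accepting vs non-accepting: {A,C,D,E,G,I,J} | {B,F,H}.
On input 2, block {A,C,D,E,G,I,J} splits into {C,G,I,J} and {A,D,E}.
Refine {B,F,H} on symbol 0: members go to different blocks, giving {B,H} and {F}.
Refine {C,G,I,J} on symbol 2: members go to different blocks, giving {C,I} and {G,J}.
On input 0, block {A,D,E} splits into {A,E} and {D}.
Split {G,J} by δ(·,1) → {G} and {J}.
No further refinement is possible. Final partition (7 blocks): {C,I} | {B,H} | {A,E} | {F} | {G} | {D} | {J}.

7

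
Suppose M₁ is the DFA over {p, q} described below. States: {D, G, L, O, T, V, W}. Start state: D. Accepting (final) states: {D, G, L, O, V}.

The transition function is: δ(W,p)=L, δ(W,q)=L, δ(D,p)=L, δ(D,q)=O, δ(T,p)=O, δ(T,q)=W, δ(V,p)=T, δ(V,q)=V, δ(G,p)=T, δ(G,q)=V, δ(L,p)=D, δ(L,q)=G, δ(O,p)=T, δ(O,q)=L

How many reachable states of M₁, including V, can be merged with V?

2

Start with accepting vs non-accepting: {D,G,L,O,V} | {T,W}.
Split {D,G,L,O,V} by δ(·,p) → {G,O,V} and {D,L}.
Split {G,O,V} by δ(·,q) → {G,V} and {O}.
On input p, block {T,W} splits into {T} and {W}.
On input q, block {D,L} splits into {D} and {L}.
The partition is now stable with 6 blocks: {G,V} | {T} | {D} | {O} | {W} | {L}.
The equivalence class containing V is {G,V}, of size 2.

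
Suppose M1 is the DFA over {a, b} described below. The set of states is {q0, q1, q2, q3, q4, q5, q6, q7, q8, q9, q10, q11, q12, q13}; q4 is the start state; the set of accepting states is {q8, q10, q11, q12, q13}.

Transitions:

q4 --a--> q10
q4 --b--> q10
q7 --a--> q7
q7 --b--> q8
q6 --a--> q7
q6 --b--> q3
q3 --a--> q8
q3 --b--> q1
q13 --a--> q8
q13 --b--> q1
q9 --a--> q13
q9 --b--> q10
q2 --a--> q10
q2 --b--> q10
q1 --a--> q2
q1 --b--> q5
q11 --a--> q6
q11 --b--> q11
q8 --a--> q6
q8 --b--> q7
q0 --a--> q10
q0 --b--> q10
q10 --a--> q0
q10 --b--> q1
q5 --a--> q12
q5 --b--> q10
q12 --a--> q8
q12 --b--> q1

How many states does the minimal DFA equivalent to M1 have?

9

States {q9,q11,q13} cannot be reached from the start state, so discard them.
P0 = {q8,q10,q12} | {q0,q1,q2,q3,q4,q5,q6,q7}.
Split {q8,q10,q12} by δ(·,a) → {q8,q10} and {q12}.
Refine {q0,q1,q2,q3,q4,q5,q6,q7} on symbol a: members go to different blocks, giving {q0,q2,q3,q4} and {q1,q6,q7} and {q5}.
Split {q8,q10} by δ(·,a) → {q8} and {q10}.
Refine {q0,q2,q3,q4} on symbol a: members go to different blocks, giving {q0,q2,q4} and {q3}.
Refine {q1,q6,q7} on symbol a: members go to different blocks, giving {q6,q7} and {q1}.
Refine {q6,q7} on symbol b: members go to different blocks, giving {q6} and {q7}.
No further refinement is possible. Final partition (9 blocks): {q8} | {q0,q2,q4} | {q12} | {q6} | {q5} | {q10} | {q3} | {q1} | {q7}.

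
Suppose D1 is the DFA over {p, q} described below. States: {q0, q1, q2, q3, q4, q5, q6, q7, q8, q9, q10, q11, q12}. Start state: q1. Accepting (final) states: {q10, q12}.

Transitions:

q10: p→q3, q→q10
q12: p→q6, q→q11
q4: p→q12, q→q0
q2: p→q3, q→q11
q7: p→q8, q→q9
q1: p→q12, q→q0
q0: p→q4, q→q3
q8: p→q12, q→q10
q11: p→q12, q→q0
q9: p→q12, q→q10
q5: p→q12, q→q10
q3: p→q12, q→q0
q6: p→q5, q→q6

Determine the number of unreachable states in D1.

BFS from q1 reaches {q0, q1, q3, q4, q5, q6, q10, q11, q12}; the 4 state(s) q2, q7, q8, q9 are never visited.

4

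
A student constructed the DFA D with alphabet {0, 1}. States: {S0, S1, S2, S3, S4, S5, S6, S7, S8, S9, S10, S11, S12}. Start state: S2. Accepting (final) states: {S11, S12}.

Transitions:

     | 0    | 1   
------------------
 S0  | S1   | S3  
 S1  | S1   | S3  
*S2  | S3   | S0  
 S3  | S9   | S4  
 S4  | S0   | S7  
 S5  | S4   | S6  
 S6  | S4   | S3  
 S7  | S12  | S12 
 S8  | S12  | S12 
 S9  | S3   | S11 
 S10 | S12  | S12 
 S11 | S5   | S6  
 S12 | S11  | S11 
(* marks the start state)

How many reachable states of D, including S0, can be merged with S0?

2

Reachable states from the start: {S0,S1,S2,S3,S4,S5,S6,S7,S9,S11,S12}. Unreachable: {S8,S10} — drop them.
Initial partition by acceptance: {S11,S12} | {S0,S1,S2,S3,S4,S5,S6,S7,S9}.
Refine {S11,S12} on symbol 0: members go to different blocks, giving {S11} and {S12}.
On input 0, block {S0,S1,S2,S3,S4,S5,S6,S7,S9} splits into {S0,S1,S2,S3,S4,S5,S6,S9} and {S7}.
Refine {S0,S1,S2,S3,S4,S5,S6,S9} on symbol 1: members go to different blocks, giving {S0,S1,S2,S3,S5,S6} and {S4} and {S9}.
Split {S0,S1,S2,S3,S5,S6} by δ(·,0) → {S0,S1,S2} and {S5,S6} and {S3}.
On input 0, block {S0,S1,S2} splits into {S0,S1} and {S2}.
Refine {S5,S6} on symbol 1: members go to different blocks, giving {S5} and {S6}.
The partition is now stable with 10 blocks: {S11} | {S0,S1} | {S12} | {S7} | {S4} | {S9} | {S5} | {S3} | {S2} | {S6}.
The equivalence class containing S0 is {S0,S1}, of size 2.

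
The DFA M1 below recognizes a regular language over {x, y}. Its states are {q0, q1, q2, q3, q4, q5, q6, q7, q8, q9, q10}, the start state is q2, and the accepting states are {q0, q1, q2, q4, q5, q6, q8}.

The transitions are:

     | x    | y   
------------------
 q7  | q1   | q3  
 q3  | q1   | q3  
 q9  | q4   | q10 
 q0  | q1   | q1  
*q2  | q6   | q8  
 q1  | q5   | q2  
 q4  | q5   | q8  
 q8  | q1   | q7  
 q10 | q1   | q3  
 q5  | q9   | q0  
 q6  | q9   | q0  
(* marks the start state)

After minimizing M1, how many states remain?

Every state is reachable, so we keep all 11.
Initial partition by acceptance: {q0,q1,q2,q4,q5,q6,q8} | {q3,q7,q9,q10}.
Split {q0,q1,q2,q4,q5,q6,q8} by δ(·,x) → {q0,q1,q2,q4,q8} and {q5,q6}.
Split {q0,q1,q2,q4,q8} by δ(·,x) → {q1,q2,q4} and {q0,q8}.
Split {q1,q2,q4} by δ(·,y) → {q2,q4} and {q1}.
Refine {q3,q7,q9,q10} on symbol x: members go to different blocks, giving {q3,q7,q10} and {q9}.
Refine {q0,q8} on symbol y: members go to different blocks, giving {q0} and {q8}.
No further refinement is possible. Final partition (7 blocks): {q2,q4} | {q3,q7,q10} | {q5,q6} | {q0} | {q1} | {q9} | {q8}.

7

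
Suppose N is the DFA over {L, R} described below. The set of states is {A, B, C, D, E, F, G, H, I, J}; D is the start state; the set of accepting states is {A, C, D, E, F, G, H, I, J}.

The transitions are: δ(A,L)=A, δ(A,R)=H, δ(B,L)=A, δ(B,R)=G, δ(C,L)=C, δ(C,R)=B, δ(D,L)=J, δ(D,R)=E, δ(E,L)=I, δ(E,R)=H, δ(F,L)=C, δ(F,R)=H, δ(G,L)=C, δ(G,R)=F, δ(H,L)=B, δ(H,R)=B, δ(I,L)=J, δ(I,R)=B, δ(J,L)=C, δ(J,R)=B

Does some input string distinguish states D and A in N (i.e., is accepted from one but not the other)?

Yes

P0 = {A,C,D,E,F,G,H,I,J} | {B}.
On input L, block {A,C,D,E,F,G,H,I,J} splits into {A,C,D,E,F,G,I,J} and {H}.
Split {A,C,D,E,F,G,I,J} by δ(·,R) → {A,E,F} and {C,I,J} and {D,G}.
On input L, block {A,E,F} splits into {E,F} and {A}.
No further refinement is possible. Final partition (6 blocks): {E,F} | {B} | {H} | {C,I,J} | {D,G} | {A}.
D and A end up in different blocks, so they are distinguishable. For instance, the string 'LR' is accepted from only A.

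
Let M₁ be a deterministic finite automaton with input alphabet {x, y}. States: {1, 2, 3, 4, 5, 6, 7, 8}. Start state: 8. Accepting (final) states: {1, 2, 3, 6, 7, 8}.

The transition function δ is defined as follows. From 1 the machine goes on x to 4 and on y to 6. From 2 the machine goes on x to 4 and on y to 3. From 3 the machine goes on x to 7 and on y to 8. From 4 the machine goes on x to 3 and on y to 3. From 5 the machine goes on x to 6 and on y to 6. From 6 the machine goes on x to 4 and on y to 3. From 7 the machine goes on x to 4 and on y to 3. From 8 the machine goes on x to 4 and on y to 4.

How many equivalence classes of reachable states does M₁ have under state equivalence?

Reachable states from the start: {3,4,7,8}. Unreachable: {1,2,5,6} — drop them.
P0 = {3,7,8} | {4}.
On input x, block {3,7,8} splits into {7,8} and {3}.
Refine {7,8} on symbol y: members go to different blocks, giving {7} and {8}.
The partition is now stable with 4 blocks: {7} | {4} | {3} | {8}.

4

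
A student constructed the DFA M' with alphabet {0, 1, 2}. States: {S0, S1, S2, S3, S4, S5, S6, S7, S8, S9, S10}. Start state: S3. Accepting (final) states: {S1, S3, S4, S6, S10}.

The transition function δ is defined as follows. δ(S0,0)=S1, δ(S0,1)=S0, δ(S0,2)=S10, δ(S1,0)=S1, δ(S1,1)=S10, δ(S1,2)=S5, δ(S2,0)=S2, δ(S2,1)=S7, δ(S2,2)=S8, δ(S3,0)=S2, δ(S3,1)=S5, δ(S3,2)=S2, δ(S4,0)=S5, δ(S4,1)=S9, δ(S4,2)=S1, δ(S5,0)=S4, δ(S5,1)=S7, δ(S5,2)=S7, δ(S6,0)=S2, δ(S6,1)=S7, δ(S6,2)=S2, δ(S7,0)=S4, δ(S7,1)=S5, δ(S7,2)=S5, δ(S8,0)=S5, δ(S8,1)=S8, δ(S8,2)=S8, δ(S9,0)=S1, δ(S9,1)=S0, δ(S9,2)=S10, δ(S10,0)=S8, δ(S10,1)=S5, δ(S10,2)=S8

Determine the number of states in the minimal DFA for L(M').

8

States {S6} cannot be reached from the start state, so discard them.
Start with accepting vs non-accepting: {S1,S3,S4,S10} | {S0,S2,S5,S7,S8,S9}.
On input 0, block {S1,S3,S4,S10} splits into {S3,S4,S10} and {S1}.
Split {S3,S4,S10} by δ(·,2) → {S3,S10} and {S4}.
On input 0, block {S0,S2,S5,S7,S8,S9} splits into {S0,S9} and {S2,S8} and {S5,S7}.
On input 0, block {S2,S8} splits into {S2} and {S8}.
Refine {S3,S10} on symbol 0: members go to different blocks, giving {S3} and {S10}.
Stable partition: {S3} | {S0,S9} | {S1} | {S4} | {S2} | {S5,S7} | {S8} | {S10} — 8 equivalence classes.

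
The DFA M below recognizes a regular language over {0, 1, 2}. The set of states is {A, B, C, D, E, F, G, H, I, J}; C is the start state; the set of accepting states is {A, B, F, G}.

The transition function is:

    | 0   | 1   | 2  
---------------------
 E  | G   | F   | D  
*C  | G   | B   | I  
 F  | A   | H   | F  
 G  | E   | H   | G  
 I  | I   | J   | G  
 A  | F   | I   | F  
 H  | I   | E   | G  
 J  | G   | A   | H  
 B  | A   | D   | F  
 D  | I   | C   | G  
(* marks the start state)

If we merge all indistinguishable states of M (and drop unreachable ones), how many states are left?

4

P0 = {A,B,F,G} | {C,D,E,H,I,J}.
Split {A,B,F,G} by δ(·,0) → {A,B,F} and {G}.
On input 0, block {C,D,E,H,I,J} splits into {C,E,J} and {D,H,I}.
The partition is now stable with 4 blocks: {A,B,F} | {C,E,J} | {G} | {D,H,I}.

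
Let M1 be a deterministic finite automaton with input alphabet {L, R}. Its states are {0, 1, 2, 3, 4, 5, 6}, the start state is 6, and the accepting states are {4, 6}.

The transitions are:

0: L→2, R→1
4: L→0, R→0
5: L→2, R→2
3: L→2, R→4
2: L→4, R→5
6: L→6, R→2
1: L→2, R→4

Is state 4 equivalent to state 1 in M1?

No

Reachable states from the start: {0,1,2,4,5,6}. Unreachable: {3} — drop them.
Initial partition by acceptance: {4,6} | {0,1,2,5}.
On input L, block {4,6} splits into {4} and {6}.
Refine {0,1,2,5} on symbol L: members go to different blocks, giving {0,1,5} and {2}.
Refine {0,1,5} on symbol R: members go to different blocks, giving {0} and {1} and {5}.
The partition is now stable with 6 blocks: {4} | {0} | {6} | {2} | {1} | {5}.
4 and 1 end up in different blocks, so they are distinguishable. For instance, the string 'ε' is accepted from only 4.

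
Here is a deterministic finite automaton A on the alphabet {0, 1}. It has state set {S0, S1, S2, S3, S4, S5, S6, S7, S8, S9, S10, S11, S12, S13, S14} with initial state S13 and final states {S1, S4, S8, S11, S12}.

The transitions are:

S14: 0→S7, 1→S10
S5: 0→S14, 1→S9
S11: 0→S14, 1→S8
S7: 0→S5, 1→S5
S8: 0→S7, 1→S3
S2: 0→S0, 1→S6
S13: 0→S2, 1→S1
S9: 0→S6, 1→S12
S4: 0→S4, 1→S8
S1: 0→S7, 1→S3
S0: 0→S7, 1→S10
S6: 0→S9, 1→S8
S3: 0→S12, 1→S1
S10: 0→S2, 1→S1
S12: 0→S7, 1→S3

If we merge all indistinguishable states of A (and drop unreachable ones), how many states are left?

First remove the unreachable states {S4,S11}; 13 states remain.
Start with accepting vs non-accepting: {S1,S8,S12} | {S0,S2,S3,S5,S6,S7,S9,S10,S13,S14}.
Refine {S0,S2,S3,S5,S6,S7,S9,S10,S13,S14} on symbol 0: members go to different blocks, giving {S0,S2,S5,S6,S7,S9,S10,S13,S14} and {S3}.
Split {S0,S2,S5,S6,S7,S9,S10,S13,S14} by δ(·,1) → {S0,S2,S5,S7,S14} and {S6,S9,S10,S13}.
Split {S0,S2,S5,S7,S14} by δ(·,1) → {S0,S2,S5,S14} and {S7}.
Refine {S0,S2,S5,S14} on symbol 0: members go to different blocks, giving {S0,S14} and {S2,S5}.
Refine {S6,S9,S10,S13} on symbol 0: members go to different blocks, giving {S6,S9} and {S10,S13}.
No further refinement is possible. Final partition (7 blocks): {S1,S8,S12} | {S0,S14} | {S3} | {S6,S9} | {S7} | {S2,S5} | {S10,S13}.

7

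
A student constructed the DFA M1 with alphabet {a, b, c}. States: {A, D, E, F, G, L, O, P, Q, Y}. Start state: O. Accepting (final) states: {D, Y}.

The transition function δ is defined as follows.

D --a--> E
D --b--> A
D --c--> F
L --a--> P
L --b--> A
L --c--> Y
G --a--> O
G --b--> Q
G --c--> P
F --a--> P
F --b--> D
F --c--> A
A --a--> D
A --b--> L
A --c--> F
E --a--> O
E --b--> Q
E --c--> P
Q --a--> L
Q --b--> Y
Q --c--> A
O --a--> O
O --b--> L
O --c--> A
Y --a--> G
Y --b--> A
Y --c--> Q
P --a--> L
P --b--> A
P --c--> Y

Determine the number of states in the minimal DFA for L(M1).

Initial partition by acceptance: {D,Y} | {A,E,F,G,L,O,P,Q}.
Split {A,E,F,G,L,O,P,Q} by δ(·,a) → {E,F,G,L,O,P,Q} and {A}.
Refine {E,F,G,L,O,P,Q} on symbol b: members go to different blocks, giving {E,G,O} and {L,P} and {F,Q}.
Split {E,G,O} by δ(·,b) → {E,G} and {O}.
Stable partition: {D,Y} | {E,G} | {A} | {L,P} | {F,Q} | {O} — 6 equivalence classes.

6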